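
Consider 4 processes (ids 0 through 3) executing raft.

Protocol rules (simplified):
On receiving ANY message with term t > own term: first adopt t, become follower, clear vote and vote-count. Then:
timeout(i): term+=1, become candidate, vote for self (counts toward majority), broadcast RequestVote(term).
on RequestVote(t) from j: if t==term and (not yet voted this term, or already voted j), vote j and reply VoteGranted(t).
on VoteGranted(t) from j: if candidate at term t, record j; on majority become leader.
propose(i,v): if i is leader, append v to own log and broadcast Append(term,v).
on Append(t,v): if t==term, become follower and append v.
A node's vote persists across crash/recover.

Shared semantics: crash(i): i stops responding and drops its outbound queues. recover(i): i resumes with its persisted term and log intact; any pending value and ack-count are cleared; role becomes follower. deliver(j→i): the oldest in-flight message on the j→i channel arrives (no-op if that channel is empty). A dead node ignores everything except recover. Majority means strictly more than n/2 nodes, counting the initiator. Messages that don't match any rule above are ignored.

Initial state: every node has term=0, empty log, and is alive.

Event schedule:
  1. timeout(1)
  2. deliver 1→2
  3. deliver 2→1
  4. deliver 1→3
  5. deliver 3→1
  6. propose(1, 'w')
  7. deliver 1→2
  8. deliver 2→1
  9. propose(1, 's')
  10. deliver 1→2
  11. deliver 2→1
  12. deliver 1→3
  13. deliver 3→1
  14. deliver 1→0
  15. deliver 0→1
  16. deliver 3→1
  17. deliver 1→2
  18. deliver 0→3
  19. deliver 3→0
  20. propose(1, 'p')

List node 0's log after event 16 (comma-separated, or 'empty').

empty

step 1 timeout(1): 1={cand,t=1,log=-}
step 2 deliver 1→2: 2={foll,t=1,log=-}
step 3 deliver 2→1: —
step 4 deliver 1→3: 3={foll,t=1,log=-}
step 5 deliver 3→1: 1={lead,t=1,log=-}
step 6 propose(1,'w'): 1={lead,t=1,log=w}
step 7 deliver 1→2: 2={foll,t=1,log=w}
step 8 deliver 2→1: —
step 9 propose(1,'s'): 1={lead,t=1,log=w,s}
step 10 deliver 1→2: 2={foll,t=1,log=w,s}
step 11 deliver 2→1: —
step 12 deliver 1→3: 3={foll,t=1,log=w}
step 13 deliver 3→1: —
step 14 deliver 1→0: 0={foll,t=1,log=-}
step 15 deliver 0→1: —
step 16 deliver 3→1: —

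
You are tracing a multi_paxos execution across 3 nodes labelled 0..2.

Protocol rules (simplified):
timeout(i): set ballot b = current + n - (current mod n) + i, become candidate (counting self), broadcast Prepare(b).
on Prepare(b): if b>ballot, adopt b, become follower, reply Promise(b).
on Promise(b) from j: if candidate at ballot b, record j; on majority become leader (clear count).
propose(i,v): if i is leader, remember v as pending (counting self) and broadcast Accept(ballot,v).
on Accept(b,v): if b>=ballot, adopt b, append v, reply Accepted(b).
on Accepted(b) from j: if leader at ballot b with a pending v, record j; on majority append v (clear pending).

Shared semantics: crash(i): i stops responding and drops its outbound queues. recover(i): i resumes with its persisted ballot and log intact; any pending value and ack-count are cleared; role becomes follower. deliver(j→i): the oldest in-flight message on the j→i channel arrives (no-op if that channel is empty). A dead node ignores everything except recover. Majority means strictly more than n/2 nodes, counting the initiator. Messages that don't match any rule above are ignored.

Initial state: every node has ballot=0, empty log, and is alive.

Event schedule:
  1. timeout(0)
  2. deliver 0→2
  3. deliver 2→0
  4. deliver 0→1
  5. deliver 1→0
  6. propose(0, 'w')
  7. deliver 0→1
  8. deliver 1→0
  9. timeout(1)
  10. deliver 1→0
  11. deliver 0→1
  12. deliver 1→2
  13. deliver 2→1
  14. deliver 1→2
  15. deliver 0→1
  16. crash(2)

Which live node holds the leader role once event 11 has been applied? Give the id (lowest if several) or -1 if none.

1. timeout(0):  <0:cand b3 ->
2. deliver 0→2:  <2:foll b3 ->
3. deliver 2→0:  <0:lead b3 ->
4. deliver 0→1:  <1:foll b3 ->
5. deliver 1→0:  nop
6. propose(0,'w'):  nop
7. deliver 0→1:  <1:foll b3 w>
8. deliver 1→0:  <0:lead b3 w>
9. timeout(1):  <1:cand b7 w>
10. deliver 1→0:  <0:foll b7 w>
11. deliver 0→1:  <1:lead b7 w>

1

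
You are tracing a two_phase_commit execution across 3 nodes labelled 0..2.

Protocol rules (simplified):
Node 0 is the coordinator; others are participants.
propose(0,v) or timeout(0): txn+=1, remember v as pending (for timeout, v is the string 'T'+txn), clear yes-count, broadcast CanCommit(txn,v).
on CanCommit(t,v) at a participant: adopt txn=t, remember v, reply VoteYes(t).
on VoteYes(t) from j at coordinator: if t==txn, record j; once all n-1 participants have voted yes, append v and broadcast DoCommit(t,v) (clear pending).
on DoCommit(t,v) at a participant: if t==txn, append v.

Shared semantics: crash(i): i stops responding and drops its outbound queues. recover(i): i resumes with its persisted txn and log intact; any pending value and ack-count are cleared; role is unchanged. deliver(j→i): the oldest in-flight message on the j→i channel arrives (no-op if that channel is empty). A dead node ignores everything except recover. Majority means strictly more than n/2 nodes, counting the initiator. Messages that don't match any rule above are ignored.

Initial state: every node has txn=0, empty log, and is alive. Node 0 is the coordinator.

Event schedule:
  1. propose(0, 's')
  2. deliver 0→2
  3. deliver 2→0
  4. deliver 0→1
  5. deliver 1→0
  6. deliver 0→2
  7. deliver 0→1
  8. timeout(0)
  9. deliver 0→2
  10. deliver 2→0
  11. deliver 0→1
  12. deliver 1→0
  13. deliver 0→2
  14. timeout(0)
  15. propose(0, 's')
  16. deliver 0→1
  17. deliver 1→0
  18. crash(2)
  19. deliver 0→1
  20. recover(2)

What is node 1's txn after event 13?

e1 propose(0,'s'): 0[coor,t=1,-]
e2 deliver 0→2: 2[part,t=1,-]
e3 deliver 2→0: ·
e4 deliver 0→1: 1[part,t=1,-]
e5 deliver 1→0: 0[coor,t=1,s]
e6 deliver 0→2: 2[part,t=1,s]
e7 deliver 0→1: 1[part,t=1,s]
e8 timeout(0): 0[coor,t=2,s]
e9 deliver 0→2: 2[part,t=2,s]
e10 deliver 2→0: ·
e11 deliver 0→1: 1[part,t=2,s]
e12 deliver 1→0: 0[coor,t=2,s,T2]
e13 deliver 0→2: 2[part,t=2,s,T2]

2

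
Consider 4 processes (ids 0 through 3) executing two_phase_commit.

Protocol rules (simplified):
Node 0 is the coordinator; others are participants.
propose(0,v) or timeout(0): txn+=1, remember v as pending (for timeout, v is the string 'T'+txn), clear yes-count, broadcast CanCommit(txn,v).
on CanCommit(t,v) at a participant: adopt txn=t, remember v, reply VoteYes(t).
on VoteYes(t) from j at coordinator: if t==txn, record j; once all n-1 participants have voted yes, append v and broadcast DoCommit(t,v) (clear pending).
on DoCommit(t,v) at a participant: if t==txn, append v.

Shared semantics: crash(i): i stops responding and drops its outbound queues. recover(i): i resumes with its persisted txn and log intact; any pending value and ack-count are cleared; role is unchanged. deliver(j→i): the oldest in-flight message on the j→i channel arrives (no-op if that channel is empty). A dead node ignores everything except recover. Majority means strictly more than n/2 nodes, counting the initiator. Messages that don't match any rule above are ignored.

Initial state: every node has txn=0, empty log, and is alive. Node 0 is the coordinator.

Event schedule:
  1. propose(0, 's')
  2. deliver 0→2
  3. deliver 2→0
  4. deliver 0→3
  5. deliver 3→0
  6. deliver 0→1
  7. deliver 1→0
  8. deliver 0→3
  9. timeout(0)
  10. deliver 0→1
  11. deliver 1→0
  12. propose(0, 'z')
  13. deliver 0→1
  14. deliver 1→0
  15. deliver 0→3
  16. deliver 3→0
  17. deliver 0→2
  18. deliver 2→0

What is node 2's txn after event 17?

step 1 propose(0,'s'): 0={coor,t=1,log=-}
step 2 deliver 0→2: 2={part,t=1,log=-}
step 3 deliver 2→0: —
step 4 deliver 0→3: 3={part,t=1,log=-}
step 5 deliver 3→0: —
step 6 deliver 0→1: 1={part,t=1,log=-}
step 7 deliver 1→0: 0={coor,t=1,log=s}
step 8 deliver 0→3: 3={part,t=1,log=s}
step 9 timeout(0): 0={coor,t=2,log=s}
step 10 deliver 0→1: 1={part,t=1,log=s}
step 11 deliver 1→0: —
step 12 propose(0,'z'): 0={coor,t=3,log=s}
step 13 deliver 0→1: 1={part,t=2,log=s}
step 14 deliver 1→0: —
step 15 deliver 0→3: 3={part,t=2,log=s}
step 16 deliver 3→0: —
step 17 deliver 0→2: 2={part,t=1,log=s}

1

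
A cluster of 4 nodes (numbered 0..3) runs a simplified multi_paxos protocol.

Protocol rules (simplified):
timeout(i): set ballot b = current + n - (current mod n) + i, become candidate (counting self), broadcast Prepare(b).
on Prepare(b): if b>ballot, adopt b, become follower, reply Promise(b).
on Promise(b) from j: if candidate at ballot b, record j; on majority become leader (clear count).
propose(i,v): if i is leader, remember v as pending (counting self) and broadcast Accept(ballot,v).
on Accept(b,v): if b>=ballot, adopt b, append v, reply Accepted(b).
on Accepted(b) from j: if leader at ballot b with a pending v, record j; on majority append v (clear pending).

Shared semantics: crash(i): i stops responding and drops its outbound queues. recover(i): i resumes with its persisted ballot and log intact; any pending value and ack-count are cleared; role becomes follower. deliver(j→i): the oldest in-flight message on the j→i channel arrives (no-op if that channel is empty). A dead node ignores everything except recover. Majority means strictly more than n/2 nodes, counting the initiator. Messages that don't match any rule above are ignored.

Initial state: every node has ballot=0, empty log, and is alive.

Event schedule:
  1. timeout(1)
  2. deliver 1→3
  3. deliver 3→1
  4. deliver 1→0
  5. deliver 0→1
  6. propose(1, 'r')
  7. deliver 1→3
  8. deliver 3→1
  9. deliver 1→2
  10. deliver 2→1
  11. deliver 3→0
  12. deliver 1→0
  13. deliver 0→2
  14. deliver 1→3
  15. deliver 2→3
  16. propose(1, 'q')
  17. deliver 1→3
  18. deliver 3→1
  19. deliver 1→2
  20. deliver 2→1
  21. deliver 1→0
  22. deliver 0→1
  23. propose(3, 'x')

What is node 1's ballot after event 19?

e1 timeout(1): 1[cand,b=5,-]
e2 deliver 1→3: 3[foll,b=5,-]
e3 deliver 3→1: ·
e4 deliver 1→0: 0[foll,b=5,-]
e5 deliver 0→1: 1[lead,b=5,-]
e6 propose(1,'r'): ·
e7 deliver 1→3: 3[foll,b=5,r]
e8 deliver 3→1: ·
e9 deliver 1→2: 2[foll,b=5,-]
e10 deliver 2→1: ·
e11 deliver 3→0: ·
e12 deliver 1→0: 0[foll,b=5,r]
e13 deliver 0→2: ·
e14 deliver 1→3: ·
e15 deliver 2→3: ·
e16 propose(1,'q'): ·
e17 deliver 1→3: 3[foll,b=5,r,q]
e18 deliver 3→1: ·
e19 deliver 1→2: 2[foll,b=5,r]

5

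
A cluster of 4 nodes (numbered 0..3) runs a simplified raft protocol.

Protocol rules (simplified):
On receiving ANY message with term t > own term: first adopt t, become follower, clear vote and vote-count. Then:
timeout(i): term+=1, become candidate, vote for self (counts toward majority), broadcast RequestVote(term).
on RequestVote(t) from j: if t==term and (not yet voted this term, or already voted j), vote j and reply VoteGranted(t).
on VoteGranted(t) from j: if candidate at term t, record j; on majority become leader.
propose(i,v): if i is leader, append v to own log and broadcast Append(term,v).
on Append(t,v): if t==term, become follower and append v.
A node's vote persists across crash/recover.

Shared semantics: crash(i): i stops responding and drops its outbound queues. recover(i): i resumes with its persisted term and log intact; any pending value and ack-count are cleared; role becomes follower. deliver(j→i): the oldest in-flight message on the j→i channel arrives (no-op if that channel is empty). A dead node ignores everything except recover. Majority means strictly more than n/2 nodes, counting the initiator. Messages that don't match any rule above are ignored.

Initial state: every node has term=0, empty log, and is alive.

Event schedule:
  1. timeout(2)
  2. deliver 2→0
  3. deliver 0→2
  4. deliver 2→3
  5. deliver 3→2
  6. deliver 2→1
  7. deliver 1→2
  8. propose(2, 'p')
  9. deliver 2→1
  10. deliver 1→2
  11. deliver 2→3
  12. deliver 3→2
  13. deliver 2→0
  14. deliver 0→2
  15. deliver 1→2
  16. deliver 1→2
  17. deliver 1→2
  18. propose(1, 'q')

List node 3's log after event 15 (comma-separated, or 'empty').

step 1 timeout(2): 2={cand,t=1,log=-}
step 2 deliver 2→0: 0={foll,t=1,log=-}
step 3 deliver 0→2: —
step 4 deliver 2→3: 3={foll,t=1,log=-}
step 5 deliver 3→2: 2={lead,t=1,log=-}
step 6 deliver 2→1: 1={foll,t=1,log=-}
step 7 deliver 1→2: —
step 8 propose(2,'p'): 2={lead,t=1,log=p}
step 9 deliver 2→1: 1={foll,t=1,log=p}
step 10 deliver 1→2: —
step 11 deliver 2→3: 3={foll,t=1,log=p}
step 12 deliver 3→2: —
step 13 deliver 2→0: 0={foll,t=1,log=p}
step 14 deliver 0→2: —
step 15 deliver 1→2: —

p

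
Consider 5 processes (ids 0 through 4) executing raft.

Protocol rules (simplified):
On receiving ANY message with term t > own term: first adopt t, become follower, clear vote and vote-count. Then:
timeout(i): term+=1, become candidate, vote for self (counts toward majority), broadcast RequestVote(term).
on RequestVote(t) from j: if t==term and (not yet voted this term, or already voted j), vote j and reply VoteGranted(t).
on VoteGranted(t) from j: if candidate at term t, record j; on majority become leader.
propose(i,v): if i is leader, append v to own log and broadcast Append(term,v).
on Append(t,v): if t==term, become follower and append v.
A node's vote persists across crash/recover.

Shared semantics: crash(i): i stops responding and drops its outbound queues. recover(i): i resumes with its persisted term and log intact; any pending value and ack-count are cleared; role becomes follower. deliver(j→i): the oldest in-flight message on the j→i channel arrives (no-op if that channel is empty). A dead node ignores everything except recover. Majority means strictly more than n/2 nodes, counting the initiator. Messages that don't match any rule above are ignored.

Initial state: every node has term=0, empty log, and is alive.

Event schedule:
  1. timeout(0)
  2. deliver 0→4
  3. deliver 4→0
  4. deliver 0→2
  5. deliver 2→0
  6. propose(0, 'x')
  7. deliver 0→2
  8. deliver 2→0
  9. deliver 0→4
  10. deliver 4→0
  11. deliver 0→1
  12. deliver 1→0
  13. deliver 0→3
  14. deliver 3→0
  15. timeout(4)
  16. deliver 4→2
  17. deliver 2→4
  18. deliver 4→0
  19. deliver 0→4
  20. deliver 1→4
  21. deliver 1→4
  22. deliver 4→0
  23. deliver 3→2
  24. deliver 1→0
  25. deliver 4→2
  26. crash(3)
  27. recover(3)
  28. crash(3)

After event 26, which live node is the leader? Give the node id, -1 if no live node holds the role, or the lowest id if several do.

4

1. timeout(0):  <0:cand t1 ->
2. deliver 0→4:  <4:foll t1 ->
3. deliver 4→0:  nop
4. deliver 0→2:  <2:foll t1 ->
5. deliver 2→0:  <0:lead t1 ->
6. propose(0,'x'):  <0:lead t1 x>
7. deliver 0→2:  <2:foll t1 x>
8. deliver 2→0:  nop
9. deliver 0→4:  <4:foll t1 x>
10. deliver 4→0:  nop
11. deliver 0→1:  <1:foll t1 ->
12. deliver 1→0:  nop
13. deliver 0→3:  <3:foll t1 ->
14. deliver 3→0:  nop
15. timeout(4):  <4:cand t2 x>
16. deliver 4→2:  <2:foll t2 x>
17. deliver 2→4:  nop
18. deliver 4→0:  <0:foll t2 x>
19. deliver 0→4:  <4:lead t2 x>
20. deliver 1→4:  nop
21. deliver 1→4:  nop
22. deliver 4→0:  nop
23. deliver 3→2:  nop
24. deliver 1→0:  nop
25. deliver 4→2:  nop
26. crash(3):  <3:✗foll t1 ->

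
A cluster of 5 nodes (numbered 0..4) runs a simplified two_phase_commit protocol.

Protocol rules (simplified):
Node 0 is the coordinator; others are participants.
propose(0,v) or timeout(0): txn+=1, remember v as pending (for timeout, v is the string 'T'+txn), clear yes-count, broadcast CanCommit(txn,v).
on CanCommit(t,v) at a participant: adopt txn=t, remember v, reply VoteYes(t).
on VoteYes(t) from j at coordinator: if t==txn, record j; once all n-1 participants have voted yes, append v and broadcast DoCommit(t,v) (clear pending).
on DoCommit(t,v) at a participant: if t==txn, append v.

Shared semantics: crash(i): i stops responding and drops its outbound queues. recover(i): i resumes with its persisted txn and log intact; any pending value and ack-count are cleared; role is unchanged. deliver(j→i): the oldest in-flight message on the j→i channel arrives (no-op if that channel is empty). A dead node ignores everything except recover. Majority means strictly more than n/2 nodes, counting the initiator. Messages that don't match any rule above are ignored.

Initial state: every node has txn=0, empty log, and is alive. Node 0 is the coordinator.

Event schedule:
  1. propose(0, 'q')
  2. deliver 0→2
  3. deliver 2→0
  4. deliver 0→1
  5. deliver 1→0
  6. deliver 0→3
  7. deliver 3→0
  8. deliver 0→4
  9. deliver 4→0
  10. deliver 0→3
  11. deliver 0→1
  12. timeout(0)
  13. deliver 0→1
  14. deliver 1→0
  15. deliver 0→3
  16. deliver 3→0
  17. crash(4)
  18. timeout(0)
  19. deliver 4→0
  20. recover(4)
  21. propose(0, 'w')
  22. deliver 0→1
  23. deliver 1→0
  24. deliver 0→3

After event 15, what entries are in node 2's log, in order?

empty

1. propose(0,'q'):  <0:coor t1 ->
2. deliver 0→2:  <2:part t1 ->
3. deliver 2→0:  nop
4. deliver 0→1:  <1:part t1 ->
5. deliver 1→0:  nop
6. deliver 0→3:  <3:part t1 ->
7. deliver 3→0:  nop
8. deliver 0→4:  <4:part t1 ->
9. deliver 4→0:  <0:coor t1 q>
10. deliver 0→3:  <3:part t1 q>
11. deliver 0→1:  <1:part t1 q>
12. timeout(0):  <0:coor t2 q>
13. deliver 0→1:  <1:part t2 q>
14. deliver 1→0:  nop
15. deliver 0→3:  <3:part t2 q>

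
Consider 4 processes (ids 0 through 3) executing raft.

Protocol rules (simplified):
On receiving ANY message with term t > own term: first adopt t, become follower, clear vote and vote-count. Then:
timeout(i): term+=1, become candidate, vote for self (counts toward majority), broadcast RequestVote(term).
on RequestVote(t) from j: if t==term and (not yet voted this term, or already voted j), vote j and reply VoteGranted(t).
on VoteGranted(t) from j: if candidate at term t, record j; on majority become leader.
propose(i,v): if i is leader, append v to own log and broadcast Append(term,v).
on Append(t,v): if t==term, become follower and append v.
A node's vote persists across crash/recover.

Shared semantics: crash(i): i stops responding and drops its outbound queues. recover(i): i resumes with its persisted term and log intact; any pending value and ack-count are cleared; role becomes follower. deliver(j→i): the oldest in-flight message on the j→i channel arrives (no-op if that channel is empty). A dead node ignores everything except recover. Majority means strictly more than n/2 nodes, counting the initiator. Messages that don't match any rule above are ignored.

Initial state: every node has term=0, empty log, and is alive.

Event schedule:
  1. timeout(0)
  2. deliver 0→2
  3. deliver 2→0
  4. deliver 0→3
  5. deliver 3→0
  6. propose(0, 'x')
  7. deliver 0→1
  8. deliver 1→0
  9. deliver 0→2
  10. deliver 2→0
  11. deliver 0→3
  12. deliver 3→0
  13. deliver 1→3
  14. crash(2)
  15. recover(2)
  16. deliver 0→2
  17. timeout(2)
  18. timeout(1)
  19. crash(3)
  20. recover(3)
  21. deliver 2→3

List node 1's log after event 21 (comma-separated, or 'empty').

after 1 — timeout(0): n0:cand/t1/[-]
after 2 — deliver 0→2: n2:foll/t1/[-]
after 3 — deliver 2→0: ·
after 4 — deliver 0→3: n3:foll/t1/[-]
after 5 — deliver 3→0: n0:lead/t1/[-]
after 6 — propose(0,'x'): n0:lead/t1/[x]
after 7 — deliver 0→1: n1:foll/t1/[-]
after 8 — deliver 1→0: ·
after 9 — deliver 0→2: n2:foll/t1/[x]
after 10 — deliver 2→0: ·
after 11 — deliver 0→3: n3:foll/t1/[x]
after 12 — deliver 3→0: ·
after 13 — deliver 1→3: ·
after 14 — crash(2): n2:✗foll/t1/[x]
after 15 — recover(2): n2:foll/t1/[x]
after 16 — deliver 0→2: ·
after 17 — timeout(2): n2:cand/t2/[x]
after 18 — timeout(1): n1:cand/t2/[-]
after 19 — crash(3): n3:✗foll/t1/[x]
after 20 — recover(3): n3:foll/t1/[x]
after 21 — deliver 2→3: n3:foll/t2/[x]

empty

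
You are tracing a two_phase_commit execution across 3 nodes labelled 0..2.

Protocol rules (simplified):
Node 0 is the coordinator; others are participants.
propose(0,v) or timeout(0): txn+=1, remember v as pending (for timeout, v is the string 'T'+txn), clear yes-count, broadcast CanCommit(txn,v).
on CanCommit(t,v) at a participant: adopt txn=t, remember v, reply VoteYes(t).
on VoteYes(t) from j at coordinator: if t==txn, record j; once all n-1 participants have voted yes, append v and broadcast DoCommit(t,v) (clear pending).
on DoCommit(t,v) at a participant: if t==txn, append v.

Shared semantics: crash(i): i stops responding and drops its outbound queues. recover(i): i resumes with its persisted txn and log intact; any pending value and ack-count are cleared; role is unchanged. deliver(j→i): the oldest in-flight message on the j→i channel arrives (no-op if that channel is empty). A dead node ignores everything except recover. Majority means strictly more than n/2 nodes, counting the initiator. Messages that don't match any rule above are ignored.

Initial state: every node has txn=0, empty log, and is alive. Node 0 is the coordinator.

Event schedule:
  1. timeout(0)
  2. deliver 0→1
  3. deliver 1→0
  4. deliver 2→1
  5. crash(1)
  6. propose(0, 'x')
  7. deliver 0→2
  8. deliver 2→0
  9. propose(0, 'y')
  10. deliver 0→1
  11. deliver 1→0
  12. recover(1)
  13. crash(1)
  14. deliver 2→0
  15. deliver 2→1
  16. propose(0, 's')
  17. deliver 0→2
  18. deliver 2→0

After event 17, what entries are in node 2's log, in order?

empty

e1 timeout(0): 0[coor,t=1,-]
e2 deliver 0→1: 1[part,t=1,-]
e3 deliver 1→0: ·
e4 deliver 2→1: ·
e5 crash(1): 1[✗part,t=1,-]
e6 propose(0,'x'): 0[coor,t=2,-]
e7 deliver 0→2: 2[part,t=1,-]
e8 deliver 2→0: ·
e9 propose(0,'y'): 0[coor,t=3,-]
e10 deliver 0→1: ·
e11 deliver 1→0: ·
e12 recover(1): 1[part,t=1,-]
e13 crash(1): 1[✗part,t=1,-]
e14 deliver 2→0: ·
e15 deliver 2→1: ·
e16 propose(0,'s'): 0[coor,t=4,-]
e17 deliver 0→2: 2[part,t=2,-]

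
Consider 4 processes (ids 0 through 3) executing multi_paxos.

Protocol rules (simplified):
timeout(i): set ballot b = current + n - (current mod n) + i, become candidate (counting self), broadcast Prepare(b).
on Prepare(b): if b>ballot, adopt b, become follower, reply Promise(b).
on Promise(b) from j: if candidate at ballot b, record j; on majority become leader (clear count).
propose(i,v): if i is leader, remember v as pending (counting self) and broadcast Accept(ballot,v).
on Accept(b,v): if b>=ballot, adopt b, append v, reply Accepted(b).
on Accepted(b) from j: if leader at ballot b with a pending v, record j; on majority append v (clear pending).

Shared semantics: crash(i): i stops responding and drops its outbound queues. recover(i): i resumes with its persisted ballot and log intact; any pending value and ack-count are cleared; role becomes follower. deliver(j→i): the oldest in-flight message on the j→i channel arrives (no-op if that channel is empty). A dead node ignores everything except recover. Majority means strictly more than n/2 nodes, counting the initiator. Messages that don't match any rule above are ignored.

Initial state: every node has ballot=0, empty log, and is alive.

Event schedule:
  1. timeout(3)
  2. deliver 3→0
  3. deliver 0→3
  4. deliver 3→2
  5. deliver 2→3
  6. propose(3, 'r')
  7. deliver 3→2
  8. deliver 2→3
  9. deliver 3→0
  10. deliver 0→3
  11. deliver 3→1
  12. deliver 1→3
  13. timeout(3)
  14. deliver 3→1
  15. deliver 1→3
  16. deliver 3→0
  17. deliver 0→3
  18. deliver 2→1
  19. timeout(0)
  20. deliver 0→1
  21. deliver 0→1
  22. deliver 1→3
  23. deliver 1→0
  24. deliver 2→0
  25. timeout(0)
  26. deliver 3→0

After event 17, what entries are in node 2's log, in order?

r

[1] timeout(3) → N3(cand b7 [-])
[2] deliver 3→0 → N0(foll b7 [-])
[3] deliver 0→3 → ∅
[4] deliver 3→2 → N2(foll b7 [-])
[5] deliver 2→3 → N3(lead b7 [-])
[6] propose(3,'r') → ∅
[7] deliver 3→2 → N2(foll b7 [r])
[8] deliver 2→3 → ∅
[9] deliver 3→0 → N0(foll b7 [r])
[10] deliver 0→3 → N3(lead b7 [r])
[11] deliver 3→1 → N1(foll b7 [-])
[12] deliver 1→3 → ∅
[13] timeout(3) → N3(cand b11 [r])
[14] deliver 3→1 → N1(foll b7 [r])
[15] deliver 1→3 → ∅
[16] deliver 3→0 → N0(foll b11 [r])
[17] deliver 0→3 → ∅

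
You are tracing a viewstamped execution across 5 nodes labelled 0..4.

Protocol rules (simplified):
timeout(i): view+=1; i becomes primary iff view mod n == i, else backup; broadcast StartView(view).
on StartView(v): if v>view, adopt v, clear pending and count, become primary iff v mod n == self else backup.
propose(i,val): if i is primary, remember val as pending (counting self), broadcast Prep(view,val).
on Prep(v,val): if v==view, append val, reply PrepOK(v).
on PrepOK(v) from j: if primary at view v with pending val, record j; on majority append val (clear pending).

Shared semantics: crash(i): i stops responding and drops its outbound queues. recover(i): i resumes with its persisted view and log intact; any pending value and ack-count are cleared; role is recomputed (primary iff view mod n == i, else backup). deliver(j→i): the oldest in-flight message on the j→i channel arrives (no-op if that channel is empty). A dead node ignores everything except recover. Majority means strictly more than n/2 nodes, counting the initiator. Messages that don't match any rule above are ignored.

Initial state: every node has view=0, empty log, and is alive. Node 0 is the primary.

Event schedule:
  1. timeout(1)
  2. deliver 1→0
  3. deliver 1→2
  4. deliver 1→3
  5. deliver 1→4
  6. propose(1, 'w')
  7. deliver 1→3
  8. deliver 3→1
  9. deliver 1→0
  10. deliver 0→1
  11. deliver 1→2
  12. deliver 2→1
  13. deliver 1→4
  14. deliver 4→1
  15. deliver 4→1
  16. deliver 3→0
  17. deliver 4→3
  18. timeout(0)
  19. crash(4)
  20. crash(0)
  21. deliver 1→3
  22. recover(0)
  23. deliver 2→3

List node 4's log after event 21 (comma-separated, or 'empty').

step 1 timeout(1): 1={prim,v=1,log=-}
step 2 deliver 1→0: 0={back,v=1,log=-}
step 3 deliver 1→2: 2={back,v=1,log=-}
step 4 deliver 1→3: 3={back,v=1,log=-}
step 5 deliver 1→4: 4={back,v=1,log=-}
step 6 propose(1,'w'): —
step 7 deliver 1→3: 3={back,v=1,log=w}
step 8 deliver 3→1: —
step 9 deliver 1→0: 0={back,v=1,log=w}
step 10 deliver 0→1: 1={prim,v=1,log=w}
step 11 deliver 1→2: 2={back,v=1,log=w}
step 12 deliver 2→1: —
step 13 deliver 1→4: 4={back,v=1,log=w}
step 14 deliver 4→1: —
step 15 deliver 4→1: —
step 16 deliver 3→0: —
step 17 deliver 4→3: —
step 18 timeout(0): 0={back,v=2,log=w}
step 19 crash(4): 4={✗back,v=1,log=w}
step 20 crash(0): 0={✗back,v=2,log=w}
step 21 deliver 1→3: —

w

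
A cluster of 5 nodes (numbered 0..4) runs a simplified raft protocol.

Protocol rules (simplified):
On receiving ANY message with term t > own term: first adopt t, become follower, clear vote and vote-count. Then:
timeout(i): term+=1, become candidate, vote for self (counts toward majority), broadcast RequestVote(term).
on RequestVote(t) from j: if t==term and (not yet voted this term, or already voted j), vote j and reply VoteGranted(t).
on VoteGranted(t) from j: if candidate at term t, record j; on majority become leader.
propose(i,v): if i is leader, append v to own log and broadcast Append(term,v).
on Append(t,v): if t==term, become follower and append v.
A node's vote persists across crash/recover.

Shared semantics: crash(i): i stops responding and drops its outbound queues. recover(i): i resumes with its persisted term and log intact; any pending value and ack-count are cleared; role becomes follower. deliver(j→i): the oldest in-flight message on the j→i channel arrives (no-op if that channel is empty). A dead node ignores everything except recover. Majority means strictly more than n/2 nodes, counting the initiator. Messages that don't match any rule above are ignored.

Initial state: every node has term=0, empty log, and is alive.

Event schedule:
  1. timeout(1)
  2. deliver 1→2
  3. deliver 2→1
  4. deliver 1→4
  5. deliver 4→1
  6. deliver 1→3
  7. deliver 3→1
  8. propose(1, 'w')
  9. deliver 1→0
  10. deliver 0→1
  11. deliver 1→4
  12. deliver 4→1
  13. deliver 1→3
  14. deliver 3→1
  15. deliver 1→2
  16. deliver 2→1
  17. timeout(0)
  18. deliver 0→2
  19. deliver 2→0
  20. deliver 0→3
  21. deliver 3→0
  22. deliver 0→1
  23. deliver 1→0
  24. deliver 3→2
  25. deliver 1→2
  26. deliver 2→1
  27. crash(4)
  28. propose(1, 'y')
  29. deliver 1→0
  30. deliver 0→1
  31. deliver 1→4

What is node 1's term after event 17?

1. timeout(1):  <1:cand t1 ->
2. deliver 1→2:  <2:foll t1 ->
3. deliver 2→1:  nop
4. deliver 1→4:  <4:foll t1 ->
5. deliver 4→1:  <1:lead t1 ->
6. deliver 1→3:  <3:foll t1 ->
7. deliver 3→1:  nop
8. propose(1,'w'):  <1:lead t1 w>
9. deliver 1→0:  <0:foll t1 ->
10. deliver 0→1:  nop
11. deliver 1→4:  <4:foll t1 w>
12. deliver 4→1:  nop
13. deliver 1→3:  <3:foll t1 w>
14. deliver 3→1:  nop
15. deliver 1→2:  <2:foll t1 w>
16. deliver 2→1:  nop
17. timeout(0):  <0:cand t2 ->

1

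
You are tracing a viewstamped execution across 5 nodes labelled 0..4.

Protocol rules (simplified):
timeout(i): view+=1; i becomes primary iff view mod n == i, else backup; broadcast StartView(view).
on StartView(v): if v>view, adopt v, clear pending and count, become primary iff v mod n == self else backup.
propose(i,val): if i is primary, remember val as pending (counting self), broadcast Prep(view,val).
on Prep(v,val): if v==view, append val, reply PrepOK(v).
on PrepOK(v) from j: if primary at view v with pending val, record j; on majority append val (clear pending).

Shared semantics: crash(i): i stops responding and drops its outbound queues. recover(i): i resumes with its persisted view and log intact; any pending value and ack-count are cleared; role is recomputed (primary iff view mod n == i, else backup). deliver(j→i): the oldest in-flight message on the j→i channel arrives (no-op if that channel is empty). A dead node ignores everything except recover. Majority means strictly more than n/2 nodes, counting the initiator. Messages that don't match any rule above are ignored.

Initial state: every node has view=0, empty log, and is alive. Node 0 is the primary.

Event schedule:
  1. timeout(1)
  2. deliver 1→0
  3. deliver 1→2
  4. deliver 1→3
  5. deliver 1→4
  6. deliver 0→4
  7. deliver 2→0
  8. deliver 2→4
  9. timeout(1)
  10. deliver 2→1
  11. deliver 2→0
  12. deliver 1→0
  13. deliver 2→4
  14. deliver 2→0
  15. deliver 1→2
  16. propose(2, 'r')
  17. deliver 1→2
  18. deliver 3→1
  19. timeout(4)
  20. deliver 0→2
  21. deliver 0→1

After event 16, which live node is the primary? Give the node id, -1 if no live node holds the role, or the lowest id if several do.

step 1 timeout(1): 1={prim,v=1,log=-}
step 2 deliver 1→0: 0={back,v=1,log=-}
step 3 deliver 1→2: 2={back,v=1,log=-}
step 4 deliver 1→3: 3={back,v=1,log=-}
step 5 deliver 1→4: 4={back,v=1,log=-}
step 6 deliver 0→4: —
step 7 deliver 2→0: —
step 8 deliver 2→4: —
step 9 timeout(1): 1={back,v=2,log=-}
step 10 deliver 2→1: —
step 11 deliver 2→0: —
step 12 deliver 1→0: 0={back,v=2,log=-}
step 13 deliver 2→4: —
step 14 deliver 2→0: —
step 15 deliver 1→2: 2={prim,v=2,log=-}
step 16 propose(2,'r'): —

2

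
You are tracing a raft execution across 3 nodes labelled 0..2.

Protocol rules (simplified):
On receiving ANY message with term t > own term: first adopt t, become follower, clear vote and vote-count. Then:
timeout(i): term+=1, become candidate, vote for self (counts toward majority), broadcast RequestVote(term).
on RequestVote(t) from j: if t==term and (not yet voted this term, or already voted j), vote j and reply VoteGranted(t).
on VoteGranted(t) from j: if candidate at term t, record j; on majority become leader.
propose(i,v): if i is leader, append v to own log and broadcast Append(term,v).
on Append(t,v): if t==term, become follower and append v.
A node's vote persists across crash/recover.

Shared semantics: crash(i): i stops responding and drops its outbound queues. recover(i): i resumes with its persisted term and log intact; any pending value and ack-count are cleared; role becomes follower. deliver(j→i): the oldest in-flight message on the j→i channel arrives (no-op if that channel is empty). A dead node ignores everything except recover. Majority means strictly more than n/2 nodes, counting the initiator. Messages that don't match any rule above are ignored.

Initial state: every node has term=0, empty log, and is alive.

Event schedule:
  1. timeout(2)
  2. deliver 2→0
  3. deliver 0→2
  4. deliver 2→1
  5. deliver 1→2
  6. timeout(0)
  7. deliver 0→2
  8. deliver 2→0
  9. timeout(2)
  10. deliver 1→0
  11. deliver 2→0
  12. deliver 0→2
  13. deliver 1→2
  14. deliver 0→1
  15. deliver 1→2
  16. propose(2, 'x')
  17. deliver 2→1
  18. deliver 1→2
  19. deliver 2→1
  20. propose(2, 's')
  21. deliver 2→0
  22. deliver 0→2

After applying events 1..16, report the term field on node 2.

3

after 1 — timeout(2): n2:cand/t1/[-]
after 2 — deliver 2→0: n0:foll/t1/[-]
after 3 — deliver 0→2: n2:lead/t1/[-]
after 4 — deliver 2→1: n1:foll/t1/[-]
after 5 — deliver 1→2: ·
after 6 — timeout(0): n0:cand/t2/[-]
after 7 — deliver 0→2: n2:foll/t2/[-]
after 8 — deliver 2→0: n0:lead/t2/[-]
after 9 — timeout(2): n2:cand/t3/[-]
after 10 — deliver 1→0: ·
after 11 — deliver 2→0: n0:foll/t3/[-]
after 12 — deliver 0→2: n2:lead/t3/[-]
after 13 — deliver 1→2: ·
after 14 — deliver 0→1: n1:foll/t2/[-]
after 15 — deliver 1→2: ·
after 16 — propose(2,'x'): n2:lead/t3/[x]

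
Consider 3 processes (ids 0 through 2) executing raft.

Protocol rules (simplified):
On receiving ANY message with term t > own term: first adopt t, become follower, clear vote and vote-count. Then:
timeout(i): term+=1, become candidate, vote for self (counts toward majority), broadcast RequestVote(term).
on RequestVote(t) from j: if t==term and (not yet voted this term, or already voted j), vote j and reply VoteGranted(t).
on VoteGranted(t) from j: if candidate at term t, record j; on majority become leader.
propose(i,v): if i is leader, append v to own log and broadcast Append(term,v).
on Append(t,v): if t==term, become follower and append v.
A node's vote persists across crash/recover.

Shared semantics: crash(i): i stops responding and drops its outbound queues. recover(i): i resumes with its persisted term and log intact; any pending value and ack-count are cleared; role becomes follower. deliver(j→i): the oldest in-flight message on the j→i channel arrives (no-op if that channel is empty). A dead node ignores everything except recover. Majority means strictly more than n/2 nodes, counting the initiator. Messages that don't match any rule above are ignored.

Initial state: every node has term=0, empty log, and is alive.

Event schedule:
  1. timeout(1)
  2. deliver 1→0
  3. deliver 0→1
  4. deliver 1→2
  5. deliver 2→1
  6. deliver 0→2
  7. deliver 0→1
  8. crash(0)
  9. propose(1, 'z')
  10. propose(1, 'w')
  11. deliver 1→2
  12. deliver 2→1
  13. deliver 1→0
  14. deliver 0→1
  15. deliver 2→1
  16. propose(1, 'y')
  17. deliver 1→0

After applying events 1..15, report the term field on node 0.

1

1. timeout(1):  <1:cand t1 ->
2. deliver 1→0:  <0:foll t1 ->
3. deliver 0→1:  <1:lead t1 ->
4. deliver 1→2:  <2:foll t1 ->
5. deliver 2→1:  nop
6. deliver 0→2:  nop
7. deliver 0→1:  nop
8. crash(0):  <0:✗foll t1 ->
9. propose(1,'z'):  <1:lead t1 z>
10. propose(1,'w'):  <1:lead t1 z,w>
11. deliver 1→2:  <2:foll t1 z>
12. deliver 2→1:  nop
13. deliver 1→0:  nop
14. deliver 0→1:  nop
15. deliver 2→1:  nop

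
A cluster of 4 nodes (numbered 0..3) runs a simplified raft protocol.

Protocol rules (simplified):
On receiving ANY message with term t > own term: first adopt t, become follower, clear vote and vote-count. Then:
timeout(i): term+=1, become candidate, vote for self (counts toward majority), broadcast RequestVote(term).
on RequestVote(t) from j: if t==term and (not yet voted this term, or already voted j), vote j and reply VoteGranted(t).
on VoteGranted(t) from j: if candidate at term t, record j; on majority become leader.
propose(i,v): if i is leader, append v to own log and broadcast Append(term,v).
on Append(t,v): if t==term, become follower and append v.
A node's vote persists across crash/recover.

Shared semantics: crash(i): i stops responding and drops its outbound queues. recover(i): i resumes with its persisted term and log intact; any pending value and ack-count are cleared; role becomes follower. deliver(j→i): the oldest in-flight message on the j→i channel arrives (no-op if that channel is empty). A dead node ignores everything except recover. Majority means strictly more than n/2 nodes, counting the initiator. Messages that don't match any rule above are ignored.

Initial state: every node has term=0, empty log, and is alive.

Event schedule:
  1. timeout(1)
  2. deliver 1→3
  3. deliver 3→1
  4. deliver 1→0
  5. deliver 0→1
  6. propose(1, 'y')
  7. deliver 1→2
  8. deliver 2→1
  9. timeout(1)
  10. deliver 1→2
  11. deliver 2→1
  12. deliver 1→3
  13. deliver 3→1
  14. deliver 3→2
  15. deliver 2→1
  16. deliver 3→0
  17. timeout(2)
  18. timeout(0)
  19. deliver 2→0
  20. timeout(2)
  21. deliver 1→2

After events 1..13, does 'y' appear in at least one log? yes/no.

yes

after 1 — timeout(1): n1:cand/t1/[-]
after 2 — deliver 1→3: n3:foll/t1/[-]
after 3 — deliver 3→1: ·
after 4 — deliver 1→0: n0:foll/t1/[-]
after 5 — deliver 0→1: n1:lead/t1/[-]
after 6 — propose(1,'y'): n1:lead/t1/[y]
after 7 — deliver 1→2: n2:foll/t1/[-]
after 8 — deliver 2→1: ·
after 9 — timeout(1): n1:cand/t2/[y]
after 10 — deliver 1→2: n2:foll/t1/[y]
after 11 — deliver 2→1: ·
after 12 — deliver 1→3: n3:foll/t1/[y]
after 13 — deliver 3→1: ·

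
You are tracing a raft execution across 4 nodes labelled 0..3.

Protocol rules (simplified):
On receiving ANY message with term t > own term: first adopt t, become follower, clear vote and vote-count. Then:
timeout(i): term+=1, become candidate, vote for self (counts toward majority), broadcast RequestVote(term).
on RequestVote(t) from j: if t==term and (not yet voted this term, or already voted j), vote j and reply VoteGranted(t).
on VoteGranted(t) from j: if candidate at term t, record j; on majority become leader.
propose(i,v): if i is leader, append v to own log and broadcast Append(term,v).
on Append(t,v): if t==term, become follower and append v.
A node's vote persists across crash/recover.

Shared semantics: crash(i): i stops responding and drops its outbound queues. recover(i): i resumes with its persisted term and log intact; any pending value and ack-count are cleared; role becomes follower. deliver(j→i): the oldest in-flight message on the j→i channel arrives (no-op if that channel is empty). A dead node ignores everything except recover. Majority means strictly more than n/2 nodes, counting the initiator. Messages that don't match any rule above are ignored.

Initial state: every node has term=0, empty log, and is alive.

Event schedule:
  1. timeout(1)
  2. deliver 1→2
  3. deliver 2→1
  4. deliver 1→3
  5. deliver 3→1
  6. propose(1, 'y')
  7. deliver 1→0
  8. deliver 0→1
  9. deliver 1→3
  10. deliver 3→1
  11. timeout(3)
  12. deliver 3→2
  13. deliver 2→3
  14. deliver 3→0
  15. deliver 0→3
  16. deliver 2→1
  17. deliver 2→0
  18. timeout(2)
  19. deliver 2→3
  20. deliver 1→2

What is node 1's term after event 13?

step 1 timeout(1): 1={cand,t=1,log=-}
step 2 deliver 1→2: 2={foll,t=1,log=-}
step 3 deliver 2→1: —
step 4 deliver 1→3: 3={foll,t=1,log=-}
step 5 deliver 3→1: 1={lead,t=1,log=-}
step 6 propose(1,'y'): 1={lead,t=1,log=y}
step 7 deliver 1→0: 0={foll,t=1,log=-}
step 8 deliver 0→1: —
step 9 deliver 1→3: 3={foll,t=1,log=y}
step 10 deliver 3→1: —
step 11 timeout(3): 3={cand,t=2,log=y}
step 12 deliver 3→2: 2={foll,t=2,log=-}
step 13 deliver 2→3: —

1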